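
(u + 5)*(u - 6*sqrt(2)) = u^2 - 6*sqrt(2)*u + 5*u - 30*sqrt(2)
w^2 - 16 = (w - 4)*(w + 4)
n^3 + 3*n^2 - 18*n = n*(n - 3)*(n + 6)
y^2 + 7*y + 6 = (y + 1)*(y + 6)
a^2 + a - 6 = (a - 2)*(a + 3)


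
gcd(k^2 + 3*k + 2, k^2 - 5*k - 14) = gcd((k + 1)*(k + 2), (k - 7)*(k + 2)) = k + 2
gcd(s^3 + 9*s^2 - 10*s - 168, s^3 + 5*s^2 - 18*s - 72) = s^2 + 2*s - 24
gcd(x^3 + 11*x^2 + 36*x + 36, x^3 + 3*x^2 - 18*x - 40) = x + 2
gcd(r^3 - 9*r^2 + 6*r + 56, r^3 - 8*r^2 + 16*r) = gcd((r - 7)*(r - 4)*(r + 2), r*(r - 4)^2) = r - 4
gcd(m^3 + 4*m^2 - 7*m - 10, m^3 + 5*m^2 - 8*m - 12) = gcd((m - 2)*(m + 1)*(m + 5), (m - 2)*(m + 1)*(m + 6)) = m^2 - m - 2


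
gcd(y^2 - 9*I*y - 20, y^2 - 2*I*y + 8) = y - 4*I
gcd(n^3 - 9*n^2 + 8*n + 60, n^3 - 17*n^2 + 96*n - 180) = n^2 - 11*n + 30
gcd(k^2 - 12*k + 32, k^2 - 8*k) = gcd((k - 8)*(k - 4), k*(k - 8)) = k - 8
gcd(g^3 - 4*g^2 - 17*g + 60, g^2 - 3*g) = g - 3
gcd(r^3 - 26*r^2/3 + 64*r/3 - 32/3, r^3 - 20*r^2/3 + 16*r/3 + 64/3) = r^2 - 8*r + 16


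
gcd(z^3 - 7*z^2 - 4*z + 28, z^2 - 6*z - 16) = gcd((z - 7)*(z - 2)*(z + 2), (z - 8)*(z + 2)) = z + 2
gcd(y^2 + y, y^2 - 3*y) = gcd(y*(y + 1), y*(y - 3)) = y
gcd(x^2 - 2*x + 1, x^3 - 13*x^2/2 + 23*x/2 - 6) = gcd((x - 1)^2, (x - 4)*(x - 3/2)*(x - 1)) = x - 1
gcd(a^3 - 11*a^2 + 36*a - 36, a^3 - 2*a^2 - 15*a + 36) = a - 3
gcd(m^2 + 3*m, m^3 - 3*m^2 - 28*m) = m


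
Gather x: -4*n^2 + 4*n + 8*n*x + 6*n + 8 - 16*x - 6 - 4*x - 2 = -4*n^2 + 10*n + x*(8*n - 20)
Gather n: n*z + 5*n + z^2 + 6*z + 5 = n*(z + 5) + z^2 + 6*z + 5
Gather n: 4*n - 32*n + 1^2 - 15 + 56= 42 - 28*n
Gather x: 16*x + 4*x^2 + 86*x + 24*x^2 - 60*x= 28*x^2 + 42*x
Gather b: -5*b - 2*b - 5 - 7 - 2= -7*b - 14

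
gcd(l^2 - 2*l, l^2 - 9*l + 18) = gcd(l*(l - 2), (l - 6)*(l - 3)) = 1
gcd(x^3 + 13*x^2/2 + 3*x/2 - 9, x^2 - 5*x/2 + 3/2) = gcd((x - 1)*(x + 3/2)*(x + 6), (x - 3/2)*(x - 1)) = x - 1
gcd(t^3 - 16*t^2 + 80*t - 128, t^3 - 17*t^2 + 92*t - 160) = t^2 - 12*t + 32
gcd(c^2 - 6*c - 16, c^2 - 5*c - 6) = 1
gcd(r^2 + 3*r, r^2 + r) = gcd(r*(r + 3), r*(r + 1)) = r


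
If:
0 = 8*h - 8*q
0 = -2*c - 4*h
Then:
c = -2*q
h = q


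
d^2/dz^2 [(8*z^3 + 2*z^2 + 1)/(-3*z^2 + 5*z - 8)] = 2*(-38*z^3 + 1077*z^2 - 1491*z - 129)/(27*z^6 - 135*z^5 + 441*z^4 - 845*z^3 + 1176*z^2 - 960*z + 512)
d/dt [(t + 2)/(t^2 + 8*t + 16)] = -t/(t^3 + 12*t^2 + 48*t + 64)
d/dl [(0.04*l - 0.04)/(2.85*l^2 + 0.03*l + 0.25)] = (0.114*l^2 + 0.0012*l + 0.01)*(2.85*l^2 + 0.03*l - (l - 1)*(5.7*l + 0.03) + 0.25)/(2.85*l^2 + 0.03*l + 0.25)^3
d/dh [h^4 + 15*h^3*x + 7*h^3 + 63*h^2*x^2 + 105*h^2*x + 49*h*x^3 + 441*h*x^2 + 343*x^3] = 4*h^3 + 45*h^2*x + 21*h^2 + 126*h*x^2 + 210*h*x + 49*x^3 + 441*x^2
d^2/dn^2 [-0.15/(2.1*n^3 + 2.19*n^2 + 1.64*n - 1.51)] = ((1.89*n + 0.657)*(2.1*n^3 + 2.19*n^2 + 1.64*n - 1.51) - 0.15*(6.3*n^2 + 4.38*n + 1.64)*(12.6*n^2 + 8.76*n + 3.28))/(2.1*n^3 + 2.19*n^2 + 1.64*n - 1.51)^3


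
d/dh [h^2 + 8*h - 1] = 2*h + 8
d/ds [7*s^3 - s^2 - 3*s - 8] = 21*s^2 - 2*s - 3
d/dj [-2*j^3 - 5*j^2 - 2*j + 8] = -6*j^2 - 10*j - 2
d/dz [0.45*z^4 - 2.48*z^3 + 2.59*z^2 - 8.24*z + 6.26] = 1.8*z^3 - 7.44*z^2 + 5.18*z - 8.24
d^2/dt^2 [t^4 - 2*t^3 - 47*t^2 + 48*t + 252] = 12*t^2 - 12*t - 94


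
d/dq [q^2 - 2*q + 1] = 2*q - 2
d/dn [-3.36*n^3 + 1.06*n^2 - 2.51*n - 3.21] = -10.08*n^2 + 2.12*n - 2.51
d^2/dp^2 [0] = 0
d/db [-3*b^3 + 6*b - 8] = 6 - 9*b^2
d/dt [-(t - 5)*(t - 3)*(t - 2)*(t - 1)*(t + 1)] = -5*t^4 + 40*t^3 - 90*t^2 + 40*t + 31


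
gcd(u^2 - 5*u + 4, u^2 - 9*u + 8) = u - 1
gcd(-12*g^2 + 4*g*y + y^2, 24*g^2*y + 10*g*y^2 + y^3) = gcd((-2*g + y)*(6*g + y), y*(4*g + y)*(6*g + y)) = 6*g + y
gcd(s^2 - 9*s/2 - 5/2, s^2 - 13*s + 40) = s - 5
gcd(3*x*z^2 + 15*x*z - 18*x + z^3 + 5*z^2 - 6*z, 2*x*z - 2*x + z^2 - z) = z - 1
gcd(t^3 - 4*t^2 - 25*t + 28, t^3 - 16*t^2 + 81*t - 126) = t - 7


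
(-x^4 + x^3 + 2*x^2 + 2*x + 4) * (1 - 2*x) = 2*x^5 - 3*x^4 - 3*x^3 - 2*x^2 - 6*x + 4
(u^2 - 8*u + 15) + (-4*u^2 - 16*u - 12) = -3*u^2 - 24*u + 3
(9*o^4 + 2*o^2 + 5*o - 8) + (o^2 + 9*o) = 9*o^4 + 3*o^2 + 14*o - 8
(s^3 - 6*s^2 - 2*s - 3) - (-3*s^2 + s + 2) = s^3 - 3*s^2 - 3*s - 5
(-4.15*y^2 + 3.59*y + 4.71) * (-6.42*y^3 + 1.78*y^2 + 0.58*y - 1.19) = 26.643*y^5 - 30.4348*y^4 - 26.255*y^3 + 15.4045*y^2 - 1.5403*y - 5.6049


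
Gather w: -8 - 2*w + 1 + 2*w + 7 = 0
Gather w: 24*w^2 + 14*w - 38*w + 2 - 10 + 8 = 24*w^2 - 24*w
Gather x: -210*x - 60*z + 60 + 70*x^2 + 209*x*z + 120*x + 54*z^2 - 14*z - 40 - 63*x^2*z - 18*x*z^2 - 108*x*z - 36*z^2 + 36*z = x^2*(70 - 63*z) + x*(-18*z^2 + 101*z - 90) + 18*z^2 - 38*z + 20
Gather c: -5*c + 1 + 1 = 2 - 5*c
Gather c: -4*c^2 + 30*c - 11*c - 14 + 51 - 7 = -4*c^2 + 19*c + 30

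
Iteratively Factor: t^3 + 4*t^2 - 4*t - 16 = (t + 4)*(t^2 - 4) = (t - 2)*(t + 4)*(t + 2)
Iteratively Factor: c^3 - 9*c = (c + 3)*(c^2 - 3*c) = (c - 3)*(c + 3)*(c)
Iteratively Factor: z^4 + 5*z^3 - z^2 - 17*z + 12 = (z + 4)*(z^3 + z^2 - 5*z + 3) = (z - 1)*(z + 4)*(z^2 + 2*z - 3) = (z - 1)^2*(z + 4)*(z + 3)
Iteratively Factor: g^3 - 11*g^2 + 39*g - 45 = (g - 5)*(g^2 - 6*g + 9) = (g - 5)*(g - 3)*(g - 3)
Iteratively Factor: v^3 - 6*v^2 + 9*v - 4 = (v - 1)*(v^2 - 5*v + 4) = (v - 4)*(v - 1)*(v - 1)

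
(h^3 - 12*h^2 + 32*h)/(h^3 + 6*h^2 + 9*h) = (h^2 - 12*h + 32)/(h^2 + 6*h + 9)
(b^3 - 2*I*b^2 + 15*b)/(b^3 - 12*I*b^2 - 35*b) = (b + 3*I)/(b - 7*I)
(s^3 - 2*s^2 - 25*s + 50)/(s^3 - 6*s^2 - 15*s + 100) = (s^2 + 3*s - 10)/(s^2 - s - 20)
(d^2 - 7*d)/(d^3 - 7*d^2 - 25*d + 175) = d/(d^2 - 25)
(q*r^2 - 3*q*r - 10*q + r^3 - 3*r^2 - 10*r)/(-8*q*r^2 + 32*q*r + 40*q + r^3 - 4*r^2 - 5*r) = (-q*r - 2*q - r^2 - 2*r)/(8*q*r + 8*q - r^2 - r)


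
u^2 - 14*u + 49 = (u - 7)^2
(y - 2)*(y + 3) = y^2 + y - 6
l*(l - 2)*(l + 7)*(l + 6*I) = l^4 + 5*l^3 + 6*I*l^3 - 14*l^2 + 30*I*l^2 - 84*I*l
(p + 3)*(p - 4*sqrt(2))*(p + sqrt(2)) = p^3 - 3*sqrt(2)*p^2 + 3*p^2 - 9*sqrt(2)*p - 8*p - 24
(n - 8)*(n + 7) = n^2 - n - 56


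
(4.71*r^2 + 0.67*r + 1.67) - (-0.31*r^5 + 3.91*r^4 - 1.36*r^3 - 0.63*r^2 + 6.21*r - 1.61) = 0.31*r^5 - 3.91*r^4 + 1.36*r^3 + 5.34*r^2 - 5.54*r + 3.28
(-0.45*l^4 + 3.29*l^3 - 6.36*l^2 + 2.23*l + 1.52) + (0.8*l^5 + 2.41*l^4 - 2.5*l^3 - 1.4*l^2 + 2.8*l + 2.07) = 0.8*l^5 + 1.96*l^4 + 0.79*l^3 - 7.76*l^2 + 5.03*l + 3.59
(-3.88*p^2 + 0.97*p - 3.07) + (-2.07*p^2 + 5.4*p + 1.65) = -5.95*p^2 + 6.37*p - 1.42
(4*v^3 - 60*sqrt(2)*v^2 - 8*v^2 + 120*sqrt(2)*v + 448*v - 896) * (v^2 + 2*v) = 4*v^5 - 60*sqrt(2)*v^4 + 432*v^3 + 240*sqrt(2)*v^2 - 1792*v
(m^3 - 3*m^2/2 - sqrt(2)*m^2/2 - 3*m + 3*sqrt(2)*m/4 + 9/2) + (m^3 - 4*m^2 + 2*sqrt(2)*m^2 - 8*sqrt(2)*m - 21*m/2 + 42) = 2*m^3 - 11*m^2/2 + 3*sqrt(2)*m^2/2 - 27*m/2 - 29*sqrt(2)*m/4 + 93/2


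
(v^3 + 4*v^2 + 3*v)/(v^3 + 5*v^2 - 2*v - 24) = v*(v + 1)/(v^2 + 2*v - 8)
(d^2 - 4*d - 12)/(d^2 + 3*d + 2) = (d - 6)/(d + 1)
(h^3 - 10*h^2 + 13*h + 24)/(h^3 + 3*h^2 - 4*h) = (h^3 - 10*h^2 + 13*h + 24)/(h*(h^2 + 3*h - 4))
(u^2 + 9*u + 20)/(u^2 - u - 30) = (u + 4)/(u - 6)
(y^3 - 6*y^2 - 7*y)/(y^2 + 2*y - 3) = y*(y^2 - 6*y - 7)/(y^2 + 2*y - 3)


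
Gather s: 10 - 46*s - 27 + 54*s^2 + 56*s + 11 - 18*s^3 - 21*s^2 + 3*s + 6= -18*s^3 + 33*s^2 + 13*s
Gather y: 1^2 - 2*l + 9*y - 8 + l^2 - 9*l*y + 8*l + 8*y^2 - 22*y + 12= l^2 + 6*l + 8*y^2 + y*(-9*l - 13) + 5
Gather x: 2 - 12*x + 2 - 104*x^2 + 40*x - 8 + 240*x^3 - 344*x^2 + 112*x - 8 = 240*x^3 - 448*x^2 + 140*x - 12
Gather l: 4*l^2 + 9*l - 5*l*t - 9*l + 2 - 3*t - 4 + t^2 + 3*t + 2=4*l^2 - 5*l*t + t^2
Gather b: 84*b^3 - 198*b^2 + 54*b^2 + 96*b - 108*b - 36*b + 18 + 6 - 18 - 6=84*b^3 - 144*b^2 - 48*b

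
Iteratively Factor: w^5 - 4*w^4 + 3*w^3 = (w)*(w^4 - 4*w^3 + 3*w^2) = w*(w - 1)*(w^3 - 3*w^2) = w^2*(w - 1)*(w^2 - 3*w) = w^3*(w - 1)*(w - 3)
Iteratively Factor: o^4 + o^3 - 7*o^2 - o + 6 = (o - 2)*(o^3 + 3*o^2 - o - 3) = (o - 2)*(o + 1)*(o^2 + 2*o - 3) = (o - 2)*(o + 1)*(o + 3)*(o - 1)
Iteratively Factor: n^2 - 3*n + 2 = (n - 2)*(n - 1)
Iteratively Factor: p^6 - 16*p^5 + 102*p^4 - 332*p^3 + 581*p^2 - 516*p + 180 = (p - 1)*(p^5 - 15*p^4 + 87*p^3 - 245*p^2 + 336*p - 180) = (p - 3)*(p - 1)*(p^4 - 12*p^3 + 51*p^2 - 92*p + 60) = (p - 5)*(p - 3)*(p - 1)*(p^3 - 7*p^2 + 16*p - 12) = (p - 5)*(p - 3)^2*(p - 1)*(p^2 - 4*p + 4) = (p - 5)*(p - 3)^2*(p - 2)*(p - 1)*(p - 2)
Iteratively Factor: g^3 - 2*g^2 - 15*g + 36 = (g - 3)*(g^2 + g - 12) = (g - 3)*(g + 4)*(g - 3)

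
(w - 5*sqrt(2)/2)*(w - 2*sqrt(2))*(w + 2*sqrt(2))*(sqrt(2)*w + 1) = sqrt(2)*w^4 - 4*w^3 - 21*sqrt(2)*w^2/2 + 32*w + 20*sqrt(2)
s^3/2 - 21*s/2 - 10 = (s/2 + 1/2)*(s - 5)*(s + 4)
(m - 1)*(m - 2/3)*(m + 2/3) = m^3 - m^2 - 4*m/9 + 4/9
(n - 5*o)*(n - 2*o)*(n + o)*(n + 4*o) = n^4 - 2*n^3*o - 21*n^2*o^2 + 22*n*o^3 + 40*o^4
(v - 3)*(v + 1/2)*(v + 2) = v^3 - v^2/2 - 13*v/2 - 3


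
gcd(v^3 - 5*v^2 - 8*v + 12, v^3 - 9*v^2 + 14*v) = 1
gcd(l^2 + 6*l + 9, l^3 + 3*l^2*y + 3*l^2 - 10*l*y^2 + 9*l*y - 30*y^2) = l + 3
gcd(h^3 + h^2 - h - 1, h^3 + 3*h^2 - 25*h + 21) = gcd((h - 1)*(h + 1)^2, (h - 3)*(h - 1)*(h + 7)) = h - 1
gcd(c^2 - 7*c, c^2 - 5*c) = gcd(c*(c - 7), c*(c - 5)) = c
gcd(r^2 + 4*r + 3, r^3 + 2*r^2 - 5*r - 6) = r^2 + 4*r + 3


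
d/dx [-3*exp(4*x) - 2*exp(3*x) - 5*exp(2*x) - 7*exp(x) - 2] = (-12*exp(3*x) - 6*exp(2*x) - 10*exp(x) - 7)*exp(x)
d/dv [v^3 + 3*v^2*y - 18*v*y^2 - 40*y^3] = 3*v^2 + 6*v*y - 18*y^2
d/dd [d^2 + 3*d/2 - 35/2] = 2*d + 3/2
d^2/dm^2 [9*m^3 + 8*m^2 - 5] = 54*m + 16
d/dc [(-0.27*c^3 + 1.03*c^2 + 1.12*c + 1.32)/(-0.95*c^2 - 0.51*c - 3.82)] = (0.2565*c^4 + 0.2754*c^3 + 3.6329*c^2 - 5.3612*c - 3.6052)/(0.9025*c^4 + 0.969*c^3 + 7.5181*c^2 + 3.8964*c + 14.5924)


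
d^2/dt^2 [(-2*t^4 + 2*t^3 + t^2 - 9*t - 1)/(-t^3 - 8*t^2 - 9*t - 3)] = 10*(25*t^6 + 99*t^5 + 183*t^4 + 194*t^3 + 15*t^2 - 99*t - 39)/(t^9 + 24*t^8 + 219*t^7 + 953*t^6 + 2115*t^5 + 2682*t^4 + 2052*t^3 + 945*t^2 + 243*t + 27)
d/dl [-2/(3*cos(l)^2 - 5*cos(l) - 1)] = 2*(5 - 6*cos(l))*sin(l)/(-3*cos(l)^2 + 5*cos(l) + 1)^2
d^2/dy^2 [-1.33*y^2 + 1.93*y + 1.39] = -2.66000000000000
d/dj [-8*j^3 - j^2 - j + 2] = -24*j^2 - 2*j - 1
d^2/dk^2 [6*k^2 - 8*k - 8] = 12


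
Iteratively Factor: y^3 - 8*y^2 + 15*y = (y - 5)*(y^2 - 3*y) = (y - 5)*(y - 3)*(y)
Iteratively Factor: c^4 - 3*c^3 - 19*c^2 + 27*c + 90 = (c + 3)*(c^3 - 6*c^2 - c + 30) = (c - 3)*(c + 3)*(c^2 - 3*c - 10) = (c - 3)*(c + 2)*(c + 3)*(c - 5)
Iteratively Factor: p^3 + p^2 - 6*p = (p)*(p^2 + p - 6) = p*(p - 2)*(p + 3)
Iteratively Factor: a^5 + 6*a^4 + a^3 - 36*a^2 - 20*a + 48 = (a + 2)*(a^4 + 4*a^3 - 7*a^2 - 22*a + 24) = (a - 2)*(a + 2)*(a^3 + 6*a^2 + 5*a - 12) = (a - 2)*(a + 2)*(a + 3)*(a^2 + 3*a - 4) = (a - 2)*(a - 1)*(a + 2)*(a + 3)*(a + 4)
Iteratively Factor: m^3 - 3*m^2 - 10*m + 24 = (m + 3)*(m^2 - 6*m + 8) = (m - 2)*(m + 3)*(m - 4)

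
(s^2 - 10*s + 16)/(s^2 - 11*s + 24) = (s - 2)/(s - 3)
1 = 1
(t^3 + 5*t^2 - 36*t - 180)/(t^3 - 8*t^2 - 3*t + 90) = (t^2 + 11*t + 30)/(t^2 - 2*t - 15)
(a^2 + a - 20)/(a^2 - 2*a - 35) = (a - 4)/(a - 7)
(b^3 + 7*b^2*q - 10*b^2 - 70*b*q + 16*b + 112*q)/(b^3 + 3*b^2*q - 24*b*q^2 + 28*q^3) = (b^2 - 10*b + 16)/(b^2 - 4*b*q + 4*q^2)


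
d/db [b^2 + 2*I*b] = 2*b + 2*I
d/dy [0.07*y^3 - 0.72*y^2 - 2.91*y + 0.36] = 0.21*y^2 - 1.44*y - 2.91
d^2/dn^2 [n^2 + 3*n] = 2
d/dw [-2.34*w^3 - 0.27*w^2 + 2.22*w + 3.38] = -7.02*w^2 - 0.54*w + 2.22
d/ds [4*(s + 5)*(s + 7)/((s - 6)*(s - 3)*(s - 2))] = 4*(-s^4 - 24*s^3 + 63*s^2 + 698*s - 1692)/(s^6 - 22*s^5 + 193*s^4 - 864*s^3 + 2088*s^2 - 2592*s + 1296)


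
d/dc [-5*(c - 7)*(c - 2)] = 45 - 10*c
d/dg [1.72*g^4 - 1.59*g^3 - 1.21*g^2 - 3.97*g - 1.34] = 6.88*g^3 - 4.77*g^2 - 2.42*g - 3.97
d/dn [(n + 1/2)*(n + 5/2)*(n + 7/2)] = 3*n^2 + 13*n + 47/4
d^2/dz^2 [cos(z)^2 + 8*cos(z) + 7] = -8*cos(z) - 2*cos(2*z)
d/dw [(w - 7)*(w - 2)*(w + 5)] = 3*w^2 - 8*w - 31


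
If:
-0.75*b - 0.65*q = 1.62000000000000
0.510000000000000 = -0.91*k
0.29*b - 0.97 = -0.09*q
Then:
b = 6.42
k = -0.56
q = -9.90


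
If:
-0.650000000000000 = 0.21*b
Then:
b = -3.10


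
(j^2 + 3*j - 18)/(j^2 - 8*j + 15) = (j + 6)/(j - 5)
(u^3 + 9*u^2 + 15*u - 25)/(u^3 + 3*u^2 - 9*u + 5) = (u + 5)/(u - 1)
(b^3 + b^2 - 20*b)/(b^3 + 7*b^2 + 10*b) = (b - 4)/(b + 2)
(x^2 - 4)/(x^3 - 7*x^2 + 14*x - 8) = (x + 2)/(x^2 - 5*x + 4)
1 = 1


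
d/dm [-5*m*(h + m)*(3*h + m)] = -15*h^2 - 40*h*m - 15*m^2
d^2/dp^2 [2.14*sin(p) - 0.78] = -2.14*sin(p)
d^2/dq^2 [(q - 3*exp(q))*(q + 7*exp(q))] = 4*q*exp(q) - 84*exp(2*q) + 8*exp(q) + 2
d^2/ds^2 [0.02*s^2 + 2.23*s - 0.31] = 0.0400000000000000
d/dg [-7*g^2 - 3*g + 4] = -14*g - 3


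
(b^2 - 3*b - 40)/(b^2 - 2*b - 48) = (b + 5)/(b + 6)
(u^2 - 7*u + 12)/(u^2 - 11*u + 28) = (u - 3)/(u - 7)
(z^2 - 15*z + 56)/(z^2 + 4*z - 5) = (z^2 - 15*z + 56)/(z^2 + 4*z - 5)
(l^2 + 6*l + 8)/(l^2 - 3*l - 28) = (l + 2)/(l - 7)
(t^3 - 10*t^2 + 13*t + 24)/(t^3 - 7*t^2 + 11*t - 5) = (t^3 - 10*t^2 + 13*t + 24)/(t^3 - 7*t^2 + 11*t - 5)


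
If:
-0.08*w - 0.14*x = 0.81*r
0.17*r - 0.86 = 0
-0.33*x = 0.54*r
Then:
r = 5.06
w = -36.73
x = -8.28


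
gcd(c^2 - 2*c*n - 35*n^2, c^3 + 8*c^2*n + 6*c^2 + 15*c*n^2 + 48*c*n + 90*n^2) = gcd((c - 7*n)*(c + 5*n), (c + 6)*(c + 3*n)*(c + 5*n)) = c + 5*n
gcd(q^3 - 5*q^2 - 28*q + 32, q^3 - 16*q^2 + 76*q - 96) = q - 8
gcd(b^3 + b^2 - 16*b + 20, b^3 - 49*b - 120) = b + 5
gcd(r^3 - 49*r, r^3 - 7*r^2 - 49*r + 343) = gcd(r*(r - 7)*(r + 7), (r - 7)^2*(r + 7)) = r^2 - 49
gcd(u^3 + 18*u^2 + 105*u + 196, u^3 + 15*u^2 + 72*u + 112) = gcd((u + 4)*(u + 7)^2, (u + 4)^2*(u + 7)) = u^2 + 11*u + 28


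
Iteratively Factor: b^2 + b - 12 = (b - 3)*(b + 4)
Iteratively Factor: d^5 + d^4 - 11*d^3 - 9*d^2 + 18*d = (d + 3)*(d^4 - 2*d^3 - 5*d^2 + 6*d) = (d - 1)*(d + 3)*(d^3 - d^2 - 6*d) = (d - 3)*(d - 1)*(d + 3)*(d^2 + 2*d) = (d - 3)*(d - 1)*(d + 2)*(d + 3)*(d)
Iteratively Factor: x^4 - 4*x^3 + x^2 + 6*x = (x + 1)*(x^3 - 5*x^2 + 6*x) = (x - 3)*(x + 1)*(x^2 - 2*x) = x*(x - 3)*(x + 1)*(x - 2)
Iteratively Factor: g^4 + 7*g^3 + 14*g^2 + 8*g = (g + 1)*(g^3 + 6*g^2 + 8*g) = (g + 1)*(g + 2)*(g^2 + 4*g) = g*(g + 1)*(g + 2)*(g + 4)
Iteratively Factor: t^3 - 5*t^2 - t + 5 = (t - 1)*(t^2 - 4*t - 5) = (t - 5)*(t - 1)*(t + 1)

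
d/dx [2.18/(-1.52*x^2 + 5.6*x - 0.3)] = (6.6272*x - 12.208)/(1.52*x^2 - 5.6*x + 0.3)^2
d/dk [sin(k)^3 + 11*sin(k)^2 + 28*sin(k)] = (3*sin(k)^2 + 22*sin(k) + 28)*cos(k)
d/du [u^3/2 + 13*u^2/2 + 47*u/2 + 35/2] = 3*u^2/2 + 13*u + 47/2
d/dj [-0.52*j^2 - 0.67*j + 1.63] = -1.04*j - 0.67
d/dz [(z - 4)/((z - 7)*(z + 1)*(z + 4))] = 2*(-z^3 + 7*z^2 - 8*z - 76)/(z^6 - 4*z^5 - 58*z^4 + 68*z^3 + 1073*z^2 + 1736*z + 784)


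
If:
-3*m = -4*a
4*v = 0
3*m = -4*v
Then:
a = 0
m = 0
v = 0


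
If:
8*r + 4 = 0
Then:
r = -1/2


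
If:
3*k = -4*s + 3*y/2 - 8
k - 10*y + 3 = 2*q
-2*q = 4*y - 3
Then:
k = 6*y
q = 3/2 - 2*y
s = -33*y/8 - 2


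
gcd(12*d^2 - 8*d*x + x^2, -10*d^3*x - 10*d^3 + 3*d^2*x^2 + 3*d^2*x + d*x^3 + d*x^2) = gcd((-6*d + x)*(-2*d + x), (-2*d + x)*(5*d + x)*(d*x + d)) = -2*d + x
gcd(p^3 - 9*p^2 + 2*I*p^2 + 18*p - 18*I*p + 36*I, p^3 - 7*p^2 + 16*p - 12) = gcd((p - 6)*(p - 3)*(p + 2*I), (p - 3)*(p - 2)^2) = p - 3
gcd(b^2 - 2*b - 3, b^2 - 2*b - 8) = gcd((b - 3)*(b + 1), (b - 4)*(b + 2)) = 1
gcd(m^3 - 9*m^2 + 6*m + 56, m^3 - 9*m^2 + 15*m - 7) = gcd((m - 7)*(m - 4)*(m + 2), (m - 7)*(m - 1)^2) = m - 7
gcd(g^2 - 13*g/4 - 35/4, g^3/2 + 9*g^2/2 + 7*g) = 1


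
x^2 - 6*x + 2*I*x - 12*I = (x - 6)*(x + 2*I)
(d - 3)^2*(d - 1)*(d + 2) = d^4 - 5*d^3 + d^2 + 21*d - 18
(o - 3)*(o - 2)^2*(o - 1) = o^4 - 8*o^3 + 23*o^2 - 28*o + 12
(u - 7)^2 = u^2 - 14*u + 49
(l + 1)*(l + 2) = l^2 + 3*l + 2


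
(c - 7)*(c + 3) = c^2 - 4*c - 21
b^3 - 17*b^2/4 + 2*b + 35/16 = (b - 7/2)*(b - 5/4)*(b + 1/2)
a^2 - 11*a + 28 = (a - 7)*(a - 4)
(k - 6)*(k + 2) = k^2 - 4*k - 12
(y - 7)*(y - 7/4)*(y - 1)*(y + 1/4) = y^4 - 19*y^3/2 + 297*y^2/16 - 7*y - 49/16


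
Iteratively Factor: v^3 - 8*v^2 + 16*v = (v)*(v^2 - 8*v + 16) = v*(v - 4)*(v - 4)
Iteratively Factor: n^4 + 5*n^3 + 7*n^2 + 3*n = (n + 1)*(n^3 + 4*n^2 + 3*n) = (n + 1)*(n + 3)*(n^2 + n) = n*(n + 1)*(n + 3)*(n + 1)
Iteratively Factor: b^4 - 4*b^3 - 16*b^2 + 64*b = (b - 4)*(b^3 - 16*b) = (b - 4)*(b + 4)*(b^2 - 4*b) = (b - 4)^2*(b + 4)*(b)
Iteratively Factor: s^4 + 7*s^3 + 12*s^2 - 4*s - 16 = (s + 2)*(s^3 + 5*s^2 + 2*s - 8) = (s - 1)*(s + 2)*(s^2 + 6*s + 8) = (s - 1)*(s + 2)*(s + 4)*(s + 2)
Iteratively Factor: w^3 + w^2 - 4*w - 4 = (w + 1)*(w^2 - 4) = (w - 2)*(w + 1)*(w + 2)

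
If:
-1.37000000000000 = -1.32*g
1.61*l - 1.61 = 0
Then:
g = 1.04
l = 1.00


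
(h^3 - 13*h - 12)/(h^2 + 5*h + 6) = (h^2 - 3*h - 4)/(h + 2)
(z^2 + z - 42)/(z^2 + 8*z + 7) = (z - 6)/(z + 1)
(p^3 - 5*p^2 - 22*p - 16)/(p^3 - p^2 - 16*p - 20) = (p^2 - 7*p - 8)/(p^2 - 3*p - 10)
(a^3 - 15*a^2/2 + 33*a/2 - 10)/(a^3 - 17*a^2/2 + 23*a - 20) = (a - 1)/(a - 2)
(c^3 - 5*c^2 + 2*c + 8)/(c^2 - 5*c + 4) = (c^2 - c - 2)/(c - 1)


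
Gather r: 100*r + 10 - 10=100*r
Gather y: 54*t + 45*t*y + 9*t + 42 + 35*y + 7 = 63*t + y*(45*t + 35) + 49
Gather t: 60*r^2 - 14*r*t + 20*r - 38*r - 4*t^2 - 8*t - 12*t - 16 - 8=60*r^2 - 18*r - 4*t^2 + t*(-14*r - 20) - 24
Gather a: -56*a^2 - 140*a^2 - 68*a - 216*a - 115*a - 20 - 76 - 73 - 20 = -196*a^2 - 399*a - 189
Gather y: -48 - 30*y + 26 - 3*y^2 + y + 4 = -3*y^2 - 29*y - 18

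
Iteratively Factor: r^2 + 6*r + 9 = (r + 3)*(r + 3)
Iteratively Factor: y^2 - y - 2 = (y + 1)*(y - 2)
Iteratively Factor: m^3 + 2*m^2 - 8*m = (m + 4)*(m^2 - 2*m) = m*(m + 4)*(m - 2)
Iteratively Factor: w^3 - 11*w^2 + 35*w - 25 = (w - 5)*(w^2 - 6*w + 5) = (w - 5)*(w - 1)*(w - 5)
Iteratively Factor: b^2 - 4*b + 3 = (b - 1)*(b - 3)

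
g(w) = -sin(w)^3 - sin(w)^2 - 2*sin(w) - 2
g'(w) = -3*sin(w)^2*cos(w) - 2*sin(w)*cos(w) - 2*cos(w)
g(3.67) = -1.12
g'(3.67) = 1.51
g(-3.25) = -2.23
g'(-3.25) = 2.24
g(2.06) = -5.23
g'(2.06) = 2.87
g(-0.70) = -0.86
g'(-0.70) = -1.50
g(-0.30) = -1.47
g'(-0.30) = -1.60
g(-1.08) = -0.33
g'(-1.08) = -1.21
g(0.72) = -4.04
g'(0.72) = -3.48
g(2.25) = -4.63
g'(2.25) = 3.37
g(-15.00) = -0.85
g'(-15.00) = 1.50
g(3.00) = -2.30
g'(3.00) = 2.32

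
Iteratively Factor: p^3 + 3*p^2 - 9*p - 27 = (p + 3)*(p^2 - 9) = (p - 3)*(p + 3)*(p + 3)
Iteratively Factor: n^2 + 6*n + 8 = (n + 2)*(n + 4)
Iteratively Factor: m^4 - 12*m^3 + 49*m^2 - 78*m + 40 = (m - 2)*(m^3 - 10*m^2 + 29*m - 20) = (m - 2)*(m - 1)*(m^2 - 9*m + 20) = (m - 5)*(m - 2)*(m - 1)*(m - 4)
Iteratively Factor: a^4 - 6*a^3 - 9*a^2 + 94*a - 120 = (a - 2)*(a^3 - 4*a^2 - 17*a + 60) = (a - 3)*(a - 2)*(a^2 - a - 20) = (a - 5)*(a - 3)*(a - 2)*(a + 4)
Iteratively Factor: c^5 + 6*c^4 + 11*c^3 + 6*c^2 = (c + 1)*(c^4 + 5*c^3 + 6*c^2) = c*(c + 1)*(c^3 + 5*c^2 + 6*c) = c*(c + 1)*(c + 2)*(c^2 + 3*c) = c*(c + 1)*(c + 2)*(c + 3)*(c)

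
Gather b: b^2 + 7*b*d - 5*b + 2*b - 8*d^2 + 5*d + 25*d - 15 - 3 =b^2 + b*(7*d - 3) - 8*d^2 + 30*d - 18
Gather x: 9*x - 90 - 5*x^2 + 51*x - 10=-5*x^2 + 60*x - 100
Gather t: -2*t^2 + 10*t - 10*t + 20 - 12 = 8 - 2*t^2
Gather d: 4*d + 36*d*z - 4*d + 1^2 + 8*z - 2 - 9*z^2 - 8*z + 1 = 36*d*z - 9*z^2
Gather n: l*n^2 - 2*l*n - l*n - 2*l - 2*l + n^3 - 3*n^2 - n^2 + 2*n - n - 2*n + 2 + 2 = -4*l + n^3 + n^2*(l - 4) + n*(-3*l - 1) + 4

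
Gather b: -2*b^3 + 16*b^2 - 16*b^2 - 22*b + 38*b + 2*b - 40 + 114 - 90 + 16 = -2*b^3 + 18*b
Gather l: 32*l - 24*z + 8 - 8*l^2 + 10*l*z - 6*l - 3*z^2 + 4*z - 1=-8*l^2 + l*(10*z + 26) - 3*z^2 - 20*z + 7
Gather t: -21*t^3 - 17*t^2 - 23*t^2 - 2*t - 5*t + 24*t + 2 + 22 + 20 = -21*t^3 - 40*t^2 + 17*t + 44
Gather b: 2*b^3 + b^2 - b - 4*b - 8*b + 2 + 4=2*b^3 + b^2 - 13*b + 6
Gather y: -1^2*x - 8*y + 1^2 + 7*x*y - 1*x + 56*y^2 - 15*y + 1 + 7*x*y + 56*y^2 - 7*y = -2*x + 112*y^2 + y*(14*x - 30) + 2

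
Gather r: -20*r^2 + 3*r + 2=-20*r^2 + 3*r + 2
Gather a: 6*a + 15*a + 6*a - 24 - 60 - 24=27*a - 108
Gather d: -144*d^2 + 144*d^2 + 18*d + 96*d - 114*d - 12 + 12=0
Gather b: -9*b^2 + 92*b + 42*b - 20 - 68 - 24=-9*b^2 + 134*b - 112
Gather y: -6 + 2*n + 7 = 2*n + 1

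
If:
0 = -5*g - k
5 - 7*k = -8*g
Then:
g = -5/43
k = 25/43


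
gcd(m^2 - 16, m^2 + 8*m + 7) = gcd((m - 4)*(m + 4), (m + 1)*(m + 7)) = 1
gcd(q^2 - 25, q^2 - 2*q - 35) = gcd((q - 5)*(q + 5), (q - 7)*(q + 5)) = q + 5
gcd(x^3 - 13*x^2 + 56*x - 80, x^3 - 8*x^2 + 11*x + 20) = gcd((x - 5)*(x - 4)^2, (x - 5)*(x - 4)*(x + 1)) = x^2 - 9*x + 20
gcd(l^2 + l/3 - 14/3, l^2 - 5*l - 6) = 1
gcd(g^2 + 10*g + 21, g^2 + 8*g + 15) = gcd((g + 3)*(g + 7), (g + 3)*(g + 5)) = g + 3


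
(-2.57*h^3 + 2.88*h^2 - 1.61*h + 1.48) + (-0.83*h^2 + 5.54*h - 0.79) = -2.57*h^3 + 2.05*h^2 + 3.93*h + 0.69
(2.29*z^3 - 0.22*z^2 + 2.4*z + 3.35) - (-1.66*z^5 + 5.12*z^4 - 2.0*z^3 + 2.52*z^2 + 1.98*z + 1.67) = 1.66*z^5 - 5.12*z^4 + 4.29*z^3 - 2.74*z^2 + 0.42*z + 1.68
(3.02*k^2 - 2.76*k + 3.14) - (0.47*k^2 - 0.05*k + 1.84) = 2.55*k^2 - 2.71*k + 1.3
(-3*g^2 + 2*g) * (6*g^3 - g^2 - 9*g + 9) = -18*g^5 + 15*g^4 + 25*g^3 - 45*g^2 + 18*g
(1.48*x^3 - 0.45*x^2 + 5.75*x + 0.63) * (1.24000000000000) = 1.8352*x^3 - 0.558*x^2 + 7.13*x + 0.7812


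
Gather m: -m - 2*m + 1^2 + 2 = 3 - 3*m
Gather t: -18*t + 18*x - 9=-18*t + 18*x - 9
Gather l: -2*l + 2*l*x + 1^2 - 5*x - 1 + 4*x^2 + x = l*(2*x - 2) + 4*x^2 - 4*x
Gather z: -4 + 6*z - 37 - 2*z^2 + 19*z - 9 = -2*z^2 + 25*z - 50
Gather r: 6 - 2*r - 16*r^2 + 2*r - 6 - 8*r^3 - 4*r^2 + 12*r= -8*r^3 - 20*r^2 + 12*r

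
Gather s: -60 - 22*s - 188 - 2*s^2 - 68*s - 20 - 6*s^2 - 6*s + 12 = -8*s^2 - 96*s - 256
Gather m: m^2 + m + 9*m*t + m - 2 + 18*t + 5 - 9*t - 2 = m^2 + m*(9*t + 2) + 9*t + 1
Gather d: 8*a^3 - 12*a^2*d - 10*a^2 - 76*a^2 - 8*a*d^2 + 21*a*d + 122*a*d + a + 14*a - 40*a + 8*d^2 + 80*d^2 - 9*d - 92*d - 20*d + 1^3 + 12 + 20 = 8*a^3 - 86*a^2 - 25*a + d^2*(88 - 8*a) + d*(-12*a^2 + 143*a - 121) + 33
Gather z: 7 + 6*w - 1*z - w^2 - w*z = -w^2 + 6*w + z*(-w - 1) + 7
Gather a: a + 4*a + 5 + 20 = 5*a + 25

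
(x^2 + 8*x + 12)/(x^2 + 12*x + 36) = (x + 2)/(x + 6)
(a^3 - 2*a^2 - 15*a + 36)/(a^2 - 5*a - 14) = (-a^3 + 2*a^2 + 15*a - 36)/(-a^2 + 5*a + 14)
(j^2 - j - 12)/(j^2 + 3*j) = (j - 4)/j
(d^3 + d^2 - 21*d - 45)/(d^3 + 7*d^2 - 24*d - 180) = (d^2 + 6*d + 9)/(d^2 + 12*d + 36)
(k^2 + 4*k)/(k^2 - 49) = k*(k + 4)/(k^2 - 49)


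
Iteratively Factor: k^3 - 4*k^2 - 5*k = (k - 5)*(k^2 + k) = (k - 5)*(k + 1)*(k)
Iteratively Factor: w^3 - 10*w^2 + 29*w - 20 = (w - 5)*(w^2 - 5*w + 4) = (w - 5)*(w - 1)*(w - 4)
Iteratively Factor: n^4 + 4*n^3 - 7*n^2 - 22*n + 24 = (n + 3)*(n^3 + n^2 - 10*n + 8) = (n - 2)*(n + 3)*(n^2 + 3*n - 4) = (n - 2)*(n + 3)*(n + 4)*(n - 1)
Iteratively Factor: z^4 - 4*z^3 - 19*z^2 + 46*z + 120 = (z - 4)*(z^3 - 19*z - 30) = (z - 4)*(z + 2)*(z^2 - 2*z - 15) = (z - 4)*(z + 2)*(z + 3)*(z - 5)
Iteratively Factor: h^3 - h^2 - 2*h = (h + 1)*(h^2 - 2*h) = (h - 2)*(h + 1)*(h)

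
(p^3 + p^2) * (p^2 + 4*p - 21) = p^5 + 5*p^4 - 17*p^3 - 21*p^2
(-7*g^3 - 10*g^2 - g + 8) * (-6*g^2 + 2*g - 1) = 42*g^5 + 46*g^4 - 7*g^3 - 40*g^2 + 17*g - 8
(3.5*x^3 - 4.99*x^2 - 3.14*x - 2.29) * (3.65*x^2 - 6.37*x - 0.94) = 12.775*x^5 - 40.5085*x^4 + 17.0353*x^3 + 16.3339*x^2 + 17.5389*x + 2.1526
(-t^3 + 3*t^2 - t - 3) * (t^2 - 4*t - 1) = -t^5 + 7*t^4 - 12*t^3 - 2*t^2 + 13*t + 3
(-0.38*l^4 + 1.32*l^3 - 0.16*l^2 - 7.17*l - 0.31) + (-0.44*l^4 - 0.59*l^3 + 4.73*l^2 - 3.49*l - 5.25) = -0.82*l^4 + 0.73*l^3 + 4.57*l^2 - 10.66*l - 5.56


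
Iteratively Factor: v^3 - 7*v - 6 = (v + 2)*(v^2 - 2*v - 3) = (v - 3)*(v + 2)*(v + 1)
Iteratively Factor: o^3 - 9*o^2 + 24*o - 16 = (o - 4)*(o^2 - 5*o + 4) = (o - 4)*(o - 1)*(o - 4)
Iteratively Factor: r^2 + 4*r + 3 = (r + 3)*(r + 1)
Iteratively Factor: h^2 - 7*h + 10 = (h - 5)*(h - 2)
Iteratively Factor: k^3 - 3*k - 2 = (k + 1)*(k^2 - k - 2) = (k + 1)^2*(k - 2)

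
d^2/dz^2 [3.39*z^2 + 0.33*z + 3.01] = 6.78000000000000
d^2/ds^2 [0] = 0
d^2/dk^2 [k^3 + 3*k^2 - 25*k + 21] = 6*k + 6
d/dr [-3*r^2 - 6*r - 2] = -6*r - 6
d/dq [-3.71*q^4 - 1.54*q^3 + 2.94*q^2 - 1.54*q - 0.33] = -14.84*q^3 - 4.62*q^2 + 5.88*q - 1.54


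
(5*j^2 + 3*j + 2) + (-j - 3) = 5*j^2 + 2*j - 1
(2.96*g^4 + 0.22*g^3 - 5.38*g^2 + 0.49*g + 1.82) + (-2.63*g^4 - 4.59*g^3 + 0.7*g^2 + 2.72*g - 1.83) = 0.33*g^4 - 4.37*g^3 - 4.68*g^2 + 3.21*g - 0.01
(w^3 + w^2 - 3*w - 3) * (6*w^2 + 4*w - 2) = 6*w^5 + 10*w^4 - 16*w^3 - 32*w^2 - 6*w + 6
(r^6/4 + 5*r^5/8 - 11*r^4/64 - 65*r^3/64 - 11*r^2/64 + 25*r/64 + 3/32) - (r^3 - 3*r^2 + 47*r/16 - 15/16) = r^6/4 + 5*r^5/8 - 11*r^4/64 - 129*r^3/64 + 181*r^2/64 - 163*r/64 + 33/32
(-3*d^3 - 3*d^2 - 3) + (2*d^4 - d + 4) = 2*d^4 - 3*d^3 - 3*d^2 - d + 1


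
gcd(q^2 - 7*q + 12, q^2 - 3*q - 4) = q - 4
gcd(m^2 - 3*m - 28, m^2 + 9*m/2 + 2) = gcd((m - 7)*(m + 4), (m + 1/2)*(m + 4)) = m + 4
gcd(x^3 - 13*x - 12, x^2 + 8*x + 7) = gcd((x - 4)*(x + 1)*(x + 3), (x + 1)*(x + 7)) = x + 1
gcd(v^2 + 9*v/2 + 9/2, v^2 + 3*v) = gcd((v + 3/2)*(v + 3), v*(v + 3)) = v + 3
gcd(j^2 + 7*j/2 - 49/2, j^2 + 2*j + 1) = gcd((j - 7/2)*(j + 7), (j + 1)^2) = 1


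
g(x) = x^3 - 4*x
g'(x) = 3*x^2 - 4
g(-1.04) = 3.04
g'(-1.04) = -0.76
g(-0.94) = 2.93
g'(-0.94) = -1.35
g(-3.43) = -26.63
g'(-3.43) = 31.29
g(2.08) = 0.68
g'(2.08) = 8.98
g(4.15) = 54.87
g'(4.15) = 47.67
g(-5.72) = -164.27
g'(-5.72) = 94.16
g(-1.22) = 3.06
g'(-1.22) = 0.47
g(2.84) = 11.55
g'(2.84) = 20.20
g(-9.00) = -693.00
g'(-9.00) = 239.00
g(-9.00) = -693.00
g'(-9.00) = 239.00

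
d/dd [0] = 0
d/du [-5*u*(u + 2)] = -10*u - 10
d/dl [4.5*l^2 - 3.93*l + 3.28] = 9.0*l - 3.93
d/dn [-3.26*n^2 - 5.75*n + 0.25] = -6.52*n - 5.75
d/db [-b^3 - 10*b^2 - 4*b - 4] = -3*b^2 - 20*b - 4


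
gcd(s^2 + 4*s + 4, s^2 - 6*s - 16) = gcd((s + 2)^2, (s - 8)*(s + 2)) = s + 2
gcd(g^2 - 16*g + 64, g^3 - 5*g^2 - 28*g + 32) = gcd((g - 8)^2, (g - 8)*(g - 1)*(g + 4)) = g - 8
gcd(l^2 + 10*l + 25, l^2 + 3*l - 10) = l + 5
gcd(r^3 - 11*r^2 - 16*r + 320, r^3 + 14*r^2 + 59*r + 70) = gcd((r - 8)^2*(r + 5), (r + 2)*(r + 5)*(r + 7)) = r + 5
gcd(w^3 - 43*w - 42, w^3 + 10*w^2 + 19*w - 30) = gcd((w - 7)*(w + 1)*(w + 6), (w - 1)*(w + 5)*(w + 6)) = w + 6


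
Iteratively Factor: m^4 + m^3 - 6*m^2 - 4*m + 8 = (m - 2)*(m^3 + 3*m^2 - 4) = (m - 2)*(m + 2)*(m^2 + m - 2) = (m - 2)*(m + 2)^2*(m - 1)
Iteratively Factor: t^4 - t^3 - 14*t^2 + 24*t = (t + 4)*(t^3 - 5*t^2 + 6*t) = t*(t + 4)*(t^2 - 5*t + 6) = t*(t - 3)*(t + 4)*(t - 2)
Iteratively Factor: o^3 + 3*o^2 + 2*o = (o)*(o^2 + 3*o + 2) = o*(o + 2)*(o + 1)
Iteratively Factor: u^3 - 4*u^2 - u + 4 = (u + 1)*(u^2 - 5*u + 4) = (u - 4)*(u + 1)*(u - 1)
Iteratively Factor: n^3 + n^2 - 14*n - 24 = (n + 3)*(n^2 - 2*n - 8) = (n - 4)*(n + 3)*(n + 2)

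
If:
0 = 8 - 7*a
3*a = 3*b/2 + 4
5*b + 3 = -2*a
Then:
No Solution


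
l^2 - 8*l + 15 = (l - 5)*(l - 3)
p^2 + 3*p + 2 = (p + 1)*(p + 2)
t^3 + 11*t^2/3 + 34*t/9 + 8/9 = (t + 1/3)*(t + 4/3)*(t + 2)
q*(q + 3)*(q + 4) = q^3 + 7*q^2 + 12*q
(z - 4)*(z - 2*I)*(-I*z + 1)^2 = -z^4 + 4*z^3 - 3*z^2 + 12*z - 2*I*z + 8*I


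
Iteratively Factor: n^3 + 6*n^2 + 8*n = (n + 4)*(n^2 + 2*n) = n*(n + 4)*(n + 2)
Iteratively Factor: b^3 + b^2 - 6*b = (b)*(b^2 + b - 6) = b*(b + 3)*(b - 2)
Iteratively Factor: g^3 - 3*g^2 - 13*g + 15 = (g - 1)*(g^2 - 2*g - 15) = (g - 5)*(g - 1)*(g + 3)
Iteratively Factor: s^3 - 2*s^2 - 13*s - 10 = (s + 2)*(s^2 - 4*s - 5) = (s - 5)*(s + 2)*(s + 1)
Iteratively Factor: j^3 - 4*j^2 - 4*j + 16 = (j + 2)*(j^2 - 6*j + 8) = (j - 2)*(j + 2)*(j - 4)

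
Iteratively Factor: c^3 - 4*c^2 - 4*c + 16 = (c - 4)*(c^2 - 4) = (c - 4)*(c - 2)*(c + 2)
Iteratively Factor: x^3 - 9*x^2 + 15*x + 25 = (x - 5)*(x^2 - 4*x - 5) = (x - 5)^2*(x + 1)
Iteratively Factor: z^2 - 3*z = (z - 3)*(z)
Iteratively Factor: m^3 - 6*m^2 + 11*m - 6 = (m - 1)*(m^2 - 5*m + 6) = (m - 2)*(m - 1)*(m - 3)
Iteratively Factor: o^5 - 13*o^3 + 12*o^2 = (o + 4)*(o^4 - 4*o^3 + 3*o^2) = o*(o + 4)*(o^3 - 4*o^2 + 3*o) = o*(o - 1)*(o + 4)*(o^2 - 3*o) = o*(o - 3)*(o - 1)*(o + 4)*(o)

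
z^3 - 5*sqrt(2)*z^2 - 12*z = z*(z - 6*sqrt(2))*(z + sqrt(2))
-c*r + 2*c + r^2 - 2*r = (-c + r)*(r - 2)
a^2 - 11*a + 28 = (a - 7)*(a - 4)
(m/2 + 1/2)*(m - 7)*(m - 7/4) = m^3/2 - 31*m^2/8 + 7*m/4 + 49/8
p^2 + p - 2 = (p - 1)*(p + 2)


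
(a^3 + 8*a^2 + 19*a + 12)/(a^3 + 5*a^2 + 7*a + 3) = (a + 4)/(a + 1)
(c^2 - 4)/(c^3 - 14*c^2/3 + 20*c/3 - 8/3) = 3*(c + 2)/(3*c^2 - 8*c + 4)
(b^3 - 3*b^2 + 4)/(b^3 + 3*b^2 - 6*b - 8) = (b - 2)/(b + 4)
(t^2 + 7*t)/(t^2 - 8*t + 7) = t*(t + 7)/(t^2 - 8*t + 7)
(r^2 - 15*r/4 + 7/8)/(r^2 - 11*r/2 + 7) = (r - 1/4)/(r - 2)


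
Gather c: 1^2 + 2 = 3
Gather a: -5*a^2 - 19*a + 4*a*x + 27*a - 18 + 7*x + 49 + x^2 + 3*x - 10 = -5*a^2 + a*(4*x + 8) + x^2 + 10*x + 21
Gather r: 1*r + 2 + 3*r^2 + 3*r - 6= 3*r^2 + 4*r - 4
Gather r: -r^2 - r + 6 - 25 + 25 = -r^2 - r + 6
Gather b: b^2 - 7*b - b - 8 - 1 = b^2 - 8*b - 9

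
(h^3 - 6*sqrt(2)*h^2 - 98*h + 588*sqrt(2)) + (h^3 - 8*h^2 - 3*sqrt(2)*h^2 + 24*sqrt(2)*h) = 2*h^3 - 9*sqrt(2)*h^2 - 8*h^2 - 98*h + 24*sqrt(2)*h + 588*sqrt(2)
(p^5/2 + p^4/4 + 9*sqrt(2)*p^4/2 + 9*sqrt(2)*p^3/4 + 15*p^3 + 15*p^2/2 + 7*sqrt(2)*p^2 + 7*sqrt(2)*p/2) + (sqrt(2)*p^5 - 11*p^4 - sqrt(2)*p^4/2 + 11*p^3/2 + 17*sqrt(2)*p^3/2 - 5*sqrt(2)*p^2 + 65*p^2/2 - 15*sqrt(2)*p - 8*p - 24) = p^5/2 + sqrt(2)*p^5 - 43*p^4/4 + 4*sqrt(2)*p^4 + 43*sqrt(2)*p^3/4 + 41*p^3/2 + 2*sqrt(2)*p^2 + 40*p^2 - 23*sqrt(2)*p/2 - 8*p - 24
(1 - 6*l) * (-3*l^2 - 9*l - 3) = 18*l^3 + 51*l^2 + 9*l - 3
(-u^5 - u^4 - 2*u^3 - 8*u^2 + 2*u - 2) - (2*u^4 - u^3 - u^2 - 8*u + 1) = -u^5 - 3*u^4 - u^3 - 7*u^2 + 10*u - 3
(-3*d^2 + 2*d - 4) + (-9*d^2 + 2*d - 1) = -12*d^2 + 4*d - 5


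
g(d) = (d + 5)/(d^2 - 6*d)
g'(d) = (6 - 2*d)*(d + 5)/(d^2 - 6*d)^2 + 1/(d^2 - 6*d)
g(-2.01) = 0.19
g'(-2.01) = 0.18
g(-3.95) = 0.03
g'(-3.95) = 0.03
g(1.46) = -0.97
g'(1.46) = 0.30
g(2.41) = -0.86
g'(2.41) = 0.00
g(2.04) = -0.87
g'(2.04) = 0.08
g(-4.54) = 0.01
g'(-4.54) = 0.02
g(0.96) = -1.23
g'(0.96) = 0.83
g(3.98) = -1.12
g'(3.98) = -0.40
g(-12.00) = -0.03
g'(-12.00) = 0.00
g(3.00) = -0.89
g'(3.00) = -0.11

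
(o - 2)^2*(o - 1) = o^3 - 5*o^2 + 8*o - 4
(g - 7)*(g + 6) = g^2 - g - 42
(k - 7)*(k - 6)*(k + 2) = k^3 - 11*k^2 + 16*k + 84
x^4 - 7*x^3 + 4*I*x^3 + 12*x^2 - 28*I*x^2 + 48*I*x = x*(x - 4)*(x - 3)*(x + 4*I)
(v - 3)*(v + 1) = v^2 - 2*v - 3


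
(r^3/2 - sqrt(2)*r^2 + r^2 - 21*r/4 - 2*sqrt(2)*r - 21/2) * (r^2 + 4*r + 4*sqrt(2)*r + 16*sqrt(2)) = r^5/2 + sqrt(2)*r^4 + 3*r^4 - 37*r^3/4 + 6*sqrt(2)*r^3 - 159*r^2/2 - 13*sqrt(2)*r^2 - 126*sqrt(2)*r - 106*r - 168*sqrt(2)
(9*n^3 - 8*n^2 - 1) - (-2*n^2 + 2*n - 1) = 9*n^3 - 6*n^2 - 2*n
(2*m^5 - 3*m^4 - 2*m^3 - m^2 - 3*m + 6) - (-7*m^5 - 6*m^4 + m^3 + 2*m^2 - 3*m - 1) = 9*m^5 + 3*m^4 - 3*m^3 - 3*m^2 + 7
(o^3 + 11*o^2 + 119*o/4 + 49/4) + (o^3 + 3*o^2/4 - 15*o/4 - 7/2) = 2*o^3 + 47*o^2/4 + 26*o + 35/4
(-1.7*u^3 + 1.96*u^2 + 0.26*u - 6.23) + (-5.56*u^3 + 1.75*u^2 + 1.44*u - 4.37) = -7.26*u^3 + 3.71*u^2 + 1.7*u - 10.6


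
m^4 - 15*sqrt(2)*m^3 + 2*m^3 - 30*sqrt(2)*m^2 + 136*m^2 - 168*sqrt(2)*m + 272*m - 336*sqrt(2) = (m + 2)*(m - 7*sqrt(2))*(m - 6*sqrt(2))*(m - 2*sqrt(2))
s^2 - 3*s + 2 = (s - 2)*(s - 1)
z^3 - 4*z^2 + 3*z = z*(z - 3)*(z - 1)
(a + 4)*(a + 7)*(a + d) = a^3 + a^2*d + 11*a^2 + 11*a*d + 28*a + 28*d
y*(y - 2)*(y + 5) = y^3 + 3*y^2 - 10*y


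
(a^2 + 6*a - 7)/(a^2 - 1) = (a + 7)/(a + 1)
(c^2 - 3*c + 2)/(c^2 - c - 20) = (-c^2 + 3*c - 2)/(-c^2 + c + 20)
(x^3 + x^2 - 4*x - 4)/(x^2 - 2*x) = x + 3 + 2/x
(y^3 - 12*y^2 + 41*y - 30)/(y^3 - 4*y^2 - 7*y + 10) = (y - 6)/(y + 2)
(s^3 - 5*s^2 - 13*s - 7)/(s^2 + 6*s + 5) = (s^2 - 6*s - 7)/(s + 5)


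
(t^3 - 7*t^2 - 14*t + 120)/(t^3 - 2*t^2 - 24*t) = (t - 5)/t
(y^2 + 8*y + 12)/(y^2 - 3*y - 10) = (y + 6)/(y - 5)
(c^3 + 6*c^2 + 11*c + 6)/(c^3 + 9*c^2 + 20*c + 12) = (c + 3)/(c + 6)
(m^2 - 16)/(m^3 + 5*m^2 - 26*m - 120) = (m - 4)/(m^2 + m - 30)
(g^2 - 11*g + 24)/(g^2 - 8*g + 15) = (g - 8)/(g - 5)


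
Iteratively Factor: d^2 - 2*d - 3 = (d - 3)*(d + 1)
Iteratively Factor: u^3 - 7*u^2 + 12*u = (u - 3)*(u^2 - 4*u) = (u - 4)*(u - 3)*(u)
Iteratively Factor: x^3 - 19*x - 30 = (x + 3)*(x^2 - 3*x - 10) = (x - 5)*(x + 3)*(x + 2)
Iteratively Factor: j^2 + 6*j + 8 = (j + 4)*(j + 2)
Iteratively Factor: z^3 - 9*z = (z)*(z^2 - 9) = z*(z - 3)*(z + 3)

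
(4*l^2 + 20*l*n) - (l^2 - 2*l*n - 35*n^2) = 3*l^2 + 22*l*n + 35*n^2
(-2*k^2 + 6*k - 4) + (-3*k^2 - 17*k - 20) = -5*k^2 - 11*k - 24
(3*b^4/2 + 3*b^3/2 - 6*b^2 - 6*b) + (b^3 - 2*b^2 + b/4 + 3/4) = 3*b^4/2 + 5*b^3/2 - 8*b^2 - 23*b/4 + 3/4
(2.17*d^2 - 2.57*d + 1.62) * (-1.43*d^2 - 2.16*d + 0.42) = -3.1031*d^4 - 1.0121*d^3 + 4.146*d^2 - 4.5786*d + 0.6804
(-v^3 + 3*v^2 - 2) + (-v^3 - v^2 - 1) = -2*v^3 + 2*v^2 - 3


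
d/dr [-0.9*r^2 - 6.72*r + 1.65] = -1.8*r - 6.72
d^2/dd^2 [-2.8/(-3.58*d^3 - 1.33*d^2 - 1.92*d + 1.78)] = (-(60.144*d + 7.448)*(3.58*d^3 + 1.33*d^2 + 1.92*d - 1.78) + 2.8*(10.74*d^2 + 2.66*d + 1.92)*(21.48*d^2 + 5.32*d + 3.84))/(3.58*d^3 + 1.33*d^2 + 1.92*d - 1.78)^3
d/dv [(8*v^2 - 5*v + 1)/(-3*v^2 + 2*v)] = (v^2 + 6*v - 2)/(v^2*(9*v^2 - 12*v + 4))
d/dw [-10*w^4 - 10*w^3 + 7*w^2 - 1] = 2*w*(-20*w^2 - 15*w + 7)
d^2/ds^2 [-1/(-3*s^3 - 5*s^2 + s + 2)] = 2*(-(9*s + 5)*(3*s^3 + 5*s^2 - s - 2) + (9*s^2 + 10*s - 1)^2)/(3*s^3 + 5*s^2 - s - 2)^3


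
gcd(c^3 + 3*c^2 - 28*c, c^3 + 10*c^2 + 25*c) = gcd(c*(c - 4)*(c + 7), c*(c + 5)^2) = c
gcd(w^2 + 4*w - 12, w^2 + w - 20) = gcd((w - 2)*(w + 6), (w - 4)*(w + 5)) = 1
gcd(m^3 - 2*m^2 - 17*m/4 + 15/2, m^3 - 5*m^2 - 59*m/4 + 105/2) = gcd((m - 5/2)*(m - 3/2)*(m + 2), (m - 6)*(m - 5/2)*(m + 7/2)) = m - 5/2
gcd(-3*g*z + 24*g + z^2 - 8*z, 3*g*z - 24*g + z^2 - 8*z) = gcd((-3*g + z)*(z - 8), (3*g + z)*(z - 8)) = z - 8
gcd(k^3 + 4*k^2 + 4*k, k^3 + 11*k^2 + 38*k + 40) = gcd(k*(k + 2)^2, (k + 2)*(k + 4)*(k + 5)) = k + 2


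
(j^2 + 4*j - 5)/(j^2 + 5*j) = (j - 1)/j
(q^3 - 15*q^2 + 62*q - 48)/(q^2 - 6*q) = q - 9 + 8/q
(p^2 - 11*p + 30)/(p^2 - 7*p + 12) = (p^2 - 11*p + 30)/(p^2 - 7*p + 12)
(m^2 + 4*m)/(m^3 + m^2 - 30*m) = (m + 4)/(m^2 + m - 30)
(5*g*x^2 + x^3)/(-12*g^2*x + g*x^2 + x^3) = x*(5*g + x)/(-12*g^2 + g*x + x^2)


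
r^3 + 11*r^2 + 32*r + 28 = (r + 2)^2*(r + 7)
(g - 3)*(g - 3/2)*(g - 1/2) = g^3 - 5*g^2 + 27*g/4 - 9/4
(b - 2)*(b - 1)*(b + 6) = b^3 + 3*b^2 - 16*b + 12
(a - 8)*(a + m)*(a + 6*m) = a^3 + 7*a^2*m - 8*a^2 + 6*a*m^2 - 56*a*m - 48*m^2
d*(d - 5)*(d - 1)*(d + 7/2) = d^4 - 5*d^3/2 - 16*d^2 + 35*d/2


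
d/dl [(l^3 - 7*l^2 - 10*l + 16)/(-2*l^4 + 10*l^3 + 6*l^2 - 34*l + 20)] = (l^2 - 16*l + 43)/(2*(l^4 - 12*l^3 + 46*l^2 - 60*l + 25))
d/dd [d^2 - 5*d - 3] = 2*d - 5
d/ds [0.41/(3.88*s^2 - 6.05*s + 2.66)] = (2.4805 - 3.1816*s)/(3.88*s^2 - 6.05*s + 2.66)^2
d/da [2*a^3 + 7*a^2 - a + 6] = 6*a^2 + 14*a - 1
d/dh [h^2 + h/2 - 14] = 2*h + 1/2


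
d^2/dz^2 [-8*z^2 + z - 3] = -16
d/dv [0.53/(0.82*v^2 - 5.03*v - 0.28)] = (2.6659 - 0.8692*v)/(-0.82*v^2 + 5.03*v + 0.28)^2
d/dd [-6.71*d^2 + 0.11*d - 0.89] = 0.11 - 13.42*d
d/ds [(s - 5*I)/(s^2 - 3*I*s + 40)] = (-s^2 + 10*I*s + 55)/(s^4 - 6*I*s^3 + 71*s^2 - 240*I*s + 1600)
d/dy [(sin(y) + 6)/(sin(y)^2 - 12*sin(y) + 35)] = (-12*sin(y) + cos(y)^2 + 106)*cos(y)/(sin(y)^2 - 12*sin(y) + 35)^2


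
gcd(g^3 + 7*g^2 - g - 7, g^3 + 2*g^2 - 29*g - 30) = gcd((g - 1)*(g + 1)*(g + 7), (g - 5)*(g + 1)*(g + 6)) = g + 1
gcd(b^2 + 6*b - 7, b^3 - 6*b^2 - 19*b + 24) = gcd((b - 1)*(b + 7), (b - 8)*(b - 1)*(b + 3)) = b - 1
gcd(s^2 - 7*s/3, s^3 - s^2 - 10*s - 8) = 1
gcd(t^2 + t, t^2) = t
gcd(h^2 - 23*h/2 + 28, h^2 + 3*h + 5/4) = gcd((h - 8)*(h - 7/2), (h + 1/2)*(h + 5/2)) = 1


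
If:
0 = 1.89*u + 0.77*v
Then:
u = -0.407407407407407*v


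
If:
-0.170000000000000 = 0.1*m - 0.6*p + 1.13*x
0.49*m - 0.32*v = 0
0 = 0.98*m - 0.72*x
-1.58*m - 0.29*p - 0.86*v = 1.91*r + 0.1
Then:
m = 0.73469387755102*x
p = 2.00578231292517*x + 0.283333333333333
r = -1.41884460590519*x - 0.0953752181500873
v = 1.125*x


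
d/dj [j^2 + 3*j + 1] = 2*j + 3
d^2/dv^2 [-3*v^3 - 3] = -18*v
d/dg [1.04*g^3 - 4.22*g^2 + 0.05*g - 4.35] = 3.12*g^2 - 8.44*g + 0.05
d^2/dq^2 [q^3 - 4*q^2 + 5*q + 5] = 6*q - 8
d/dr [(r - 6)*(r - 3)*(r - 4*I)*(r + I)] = 4*r^3 + r^2*(-27 - 9*I) + r*(44 + 54*I) - 36 - 54*I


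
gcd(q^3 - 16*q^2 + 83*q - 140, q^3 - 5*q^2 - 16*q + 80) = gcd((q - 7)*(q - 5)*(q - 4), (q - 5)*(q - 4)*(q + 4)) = q^2 - 9*q + 20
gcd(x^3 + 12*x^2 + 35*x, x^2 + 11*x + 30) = x + 5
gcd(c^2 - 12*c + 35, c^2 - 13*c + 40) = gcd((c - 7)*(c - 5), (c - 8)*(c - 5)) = c - 5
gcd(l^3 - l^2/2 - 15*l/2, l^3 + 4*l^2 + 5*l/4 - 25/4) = l + 5/2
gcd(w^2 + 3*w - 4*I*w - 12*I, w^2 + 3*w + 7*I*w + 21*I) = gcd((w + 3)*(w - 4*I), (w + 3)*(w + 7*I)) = w + 3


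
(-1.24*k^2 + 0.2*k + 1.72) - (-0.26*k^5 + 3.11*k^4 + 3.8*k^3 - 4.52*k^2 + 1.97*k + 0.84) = 0.26*k^5 - 3.11*k^4 - 3.8*k^3 + 3.28*k^2 - 1.77*k + 0.88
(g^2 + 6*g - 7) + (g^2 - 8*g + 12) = 2*g^2 - 2*g + 5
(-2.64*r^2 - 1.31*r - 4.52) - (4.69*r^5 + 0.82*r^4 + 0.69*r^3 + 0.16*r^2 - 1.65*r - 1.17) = -4.69*r^5 - 0.82*r^4 - 0.69*r^3 - 2.8*r^2 + 0.34*r - 3.35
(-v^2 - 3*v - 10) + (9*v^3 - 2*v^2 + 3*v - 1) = 9*v^3 - 3*v^2 - 11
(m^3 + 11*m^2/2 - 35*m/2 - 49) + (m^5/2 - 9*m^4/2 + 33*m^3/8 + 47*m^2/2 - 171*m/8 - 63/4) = m^5/2 - 9*m^4/2 + 41*m^3/8 + 29*m^2 - 311*m/8 - 259/4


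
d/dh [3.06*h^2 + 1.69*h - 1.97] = 6.12*h + 1.69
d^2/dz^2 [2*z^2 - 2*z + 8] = 4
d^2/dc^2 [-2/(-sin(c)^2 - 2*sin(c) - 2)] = 4*(-2*sin(c)^4 - 3*sin(c)^3 + 5*sin(c)^2 + 8*sin(c) + 2)/(sin(c)^2 + 2*sin(c) + 2)^3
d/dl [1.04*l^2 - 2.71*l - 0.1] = 2.08*l - 2.71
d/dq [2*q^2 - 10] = 4*q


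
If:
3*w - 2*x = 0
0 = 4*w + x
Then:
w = 0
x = 0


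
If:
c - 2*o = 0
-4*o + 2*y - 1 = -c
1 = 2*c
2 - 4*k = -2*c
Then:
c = 1/2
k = 3/4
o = 1/4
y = 3/4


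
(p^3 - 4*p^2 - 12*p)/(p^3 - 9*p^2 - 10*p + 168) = p*(p + 2)/(p^2 - 3*p - 28)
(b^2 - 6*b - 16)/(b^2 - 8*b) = (b + 2)/b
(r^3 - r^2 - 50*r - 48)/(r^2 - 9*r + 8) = (r^2 + 7*r + 6)/(r - 1)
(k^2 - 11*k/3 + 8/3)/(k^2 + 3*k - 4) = (k - 8/3)/(k + 4)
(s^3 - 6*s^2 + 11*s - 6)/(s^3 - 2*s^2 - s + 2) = (s - 3)/(s + 1)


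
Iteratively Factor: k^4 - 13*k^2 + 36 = (k - 3)*(k^3 + 3*k^2 - 4*k - 12) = (k - 3)*(k - 2)*(k^2 + 5*k + 6) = (k - 3)*(k - 2)*(k + 3)*(k + 2)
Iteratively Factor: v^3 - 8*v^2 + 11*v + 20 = (v + 1)*(v^2 - 9*v + 20) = (v - 4)*(v + 1)*(v - 5)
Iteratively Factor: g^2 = (g)*(g)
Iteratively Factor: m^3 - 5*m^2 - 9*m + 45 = (m - 5)*(m^2 - 9) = (m - 5)*(m - 3)*(m + 3)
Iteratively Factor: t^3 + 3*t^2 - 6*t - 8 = (t - 2)*(t^2 + 5*t + 4) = (t - 2)*(t + 1)*(t + 4)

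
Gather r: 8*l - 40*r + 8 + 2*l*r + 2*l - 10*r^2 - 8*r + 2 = 10*l - 10*r^2 + r*(2*l - 48) + 10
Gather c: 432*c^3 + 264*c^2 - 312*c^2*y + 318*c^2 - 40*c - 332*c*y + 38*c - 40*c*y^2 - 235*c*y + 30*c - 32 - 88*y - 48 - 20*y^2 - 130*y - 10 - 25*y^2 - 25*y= 432*c^3 + c^2*(582 - 312*y) + c*(-40*y^2 - 567*y + 28) - 45*y^2 - 243*y - 90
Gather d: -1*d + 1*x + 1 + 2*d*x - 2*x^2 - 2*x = d*(2*x - 1) - 2*x^2 - x + 1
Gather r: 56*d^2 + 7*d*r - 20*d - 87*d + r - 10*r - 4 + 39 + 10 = 56*d^2 - 107*d + r*(7*d - 9) + 45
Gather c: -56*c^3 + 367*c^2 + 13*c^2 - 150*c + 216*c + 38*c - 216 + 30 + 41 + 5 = -56*c^3 + 380*c^2 + 104*c - 140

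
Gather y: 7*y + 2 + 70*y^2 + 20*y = 70*y^2 + 27*y + 2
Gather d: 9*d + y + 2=9*d + y + 2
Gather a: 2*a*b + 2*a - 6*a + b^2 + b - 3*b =a*(2*b - 4) + b^2 - 2*b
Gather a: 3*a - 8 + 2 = 3*a - 6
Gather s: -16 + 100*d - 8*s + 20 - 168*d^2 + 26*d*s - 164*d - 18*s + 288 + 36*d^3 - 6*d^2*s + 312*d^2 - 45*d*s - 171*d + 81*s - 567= 36*d^3 + 144*d^2 - 235*d + s*(-6*d^2 - 19*d + 55) - 275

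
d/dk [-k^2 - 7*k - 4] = -2*k - 7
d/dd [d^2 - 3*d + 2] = 2*d - 3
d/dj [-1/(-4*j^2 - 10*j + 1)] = 2*(-4*j - 5)/(4*j^2 + 10*j - 1)^2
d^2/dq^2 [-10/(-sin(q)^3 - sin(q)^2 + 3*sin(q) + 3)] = 10*(9*sin(q)^6 - 11*sin(q)^5 - 40*sin(q)^4 - 2*sin(q)^3 + 21*sin(q)^2 + 9*sin(q) + 18*cos(q)^6 + 6)/((sin(q) + 1)^3*(sin(q)^2 - 3)^3)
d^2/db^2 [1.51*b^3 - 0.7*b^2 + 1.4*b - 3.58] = 9.06*b - 1.4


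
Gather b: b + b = 2*b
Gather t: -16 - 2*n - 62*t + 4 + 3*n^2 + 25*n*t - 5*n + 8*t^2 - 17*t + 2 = 3*n^2 - 7*n + 8*t^2 + t*(25*n - 79) - 10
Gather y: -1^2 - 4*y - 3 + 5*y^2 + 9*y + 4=5*y^2 + 5*y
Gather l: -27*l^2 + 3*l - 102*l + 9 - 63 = -27*l^2 - 99*l - 54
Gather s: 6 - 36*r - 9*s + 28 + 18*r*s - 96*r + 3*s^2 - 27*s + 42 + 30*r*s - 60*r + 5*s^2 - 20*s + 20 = -192*r + 8*s^2 + s*(48*r - 56) + 96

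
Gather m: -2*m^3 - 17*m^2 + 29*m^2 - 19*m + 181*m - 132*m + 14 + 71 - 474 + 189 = -2*m^3 + 12*m^2 + 30*m - 200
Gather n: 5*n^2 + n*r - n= 5*n^2 + n*(r - 1)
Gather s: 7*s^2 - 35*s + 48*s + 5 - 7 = 7*s^2 + 13*s - 2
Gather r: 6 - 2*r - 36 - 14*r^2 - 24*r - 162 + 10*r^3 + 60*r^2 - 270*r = 10*r^3 + 46*r^2 - 296*r - 192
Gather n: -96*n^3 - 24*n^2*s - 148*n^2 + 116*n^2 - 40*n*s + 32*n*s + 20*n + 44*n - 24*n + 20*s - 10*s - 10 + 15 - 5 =-96*n^3 + n^2*(-24*s - 32) + n*(40 - 8*s) + 10*s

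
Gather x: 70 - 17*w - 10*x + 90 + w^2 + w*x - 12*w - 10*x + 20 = w^2 - 29*w + x*(w - 20) + 180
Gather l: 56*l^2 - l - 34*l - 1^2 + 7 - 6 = 56*l^2 - 35*l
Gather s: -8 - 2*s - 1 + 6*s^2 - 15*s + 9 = 6*s^2 - 17*s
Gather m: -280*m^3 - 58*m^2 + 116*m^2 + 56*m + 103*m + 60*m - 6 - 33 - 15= -280*m^3 + 58*m^2 + 219*m - 54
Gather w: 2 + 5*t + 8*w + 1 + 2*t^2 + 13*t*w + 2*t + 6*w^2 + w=2*t^2 + 7*t + 6*w^2 + w*(13*t + 9) + 3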